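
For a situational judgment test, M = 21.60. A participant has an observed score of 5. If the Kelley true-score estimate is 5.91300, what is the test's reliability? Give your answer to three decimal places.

0.945

T̂ = ρX + (1 − ρ)μ  ⇒  T̂ − μ = ρ(X − μ)
ρ = (T̂ − μ)/(X − μ) = (5.91300 − 21.60) / (5 − 21.60) = -15.68700 / -16.60 = 0.94500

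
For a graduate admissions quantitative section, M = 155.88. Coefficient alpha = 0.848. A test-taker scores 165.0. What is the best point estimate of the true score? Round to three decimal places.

T̂ = ρX + (1 − ρ)μ
  = 0.848 × 165.0 + 0.152 × 155.88
  = 139.9200 + 23.69376
  = 163.6138
  ≈ 163.614

163.614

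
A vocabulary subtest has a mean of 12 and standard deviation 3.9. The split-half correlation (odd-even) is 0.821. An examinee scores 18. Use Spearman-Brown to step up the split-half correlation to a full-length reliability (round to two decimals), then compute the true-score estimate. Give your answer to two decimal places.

17.40

Spearman-Brown: ρ = 2r/(1 + r) = 2(0.821)/(1 + 0.821) = 1.6420/1.821 = 0.9017 → 0.90
T̂ = ρX + (1 − ρ)μ
  = 0.90 × 18 + 0.10 × 12
  = 16.20 + 1.20
  = 17.400
  ≈ 17.40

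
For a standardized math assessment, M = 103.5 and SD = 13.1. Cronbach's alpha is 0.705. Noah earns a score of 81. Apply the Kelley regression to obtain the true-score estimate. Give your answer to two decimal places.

Weight the observed score by reliability and the mean by (1 − reliability): T̂ = 0.705·81 + 0.295·103.5 = 57.105 + 30.5325 = 87.637.

87.64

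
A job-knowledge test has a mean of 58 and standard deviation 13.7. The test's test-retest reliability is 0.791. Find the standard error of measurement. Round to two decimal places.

SEM = SD · √(1 − ρ) = 13.7 × √0.209 = 13.7 × 0.4572 = 6.263

6.26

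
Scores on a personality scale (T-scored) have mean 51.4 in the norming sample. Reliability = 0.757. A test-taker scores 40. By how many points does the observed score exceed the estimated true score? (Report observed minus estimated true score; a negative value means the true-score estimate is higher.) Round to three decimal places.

T̂ = 0.757(40) + 0.243(51.4) = 30.280 + 12.4902 = 42.77020 → 42.7702
X − T̂ = 40 − 42.7702 = -2.7702 → -2.770

-2.770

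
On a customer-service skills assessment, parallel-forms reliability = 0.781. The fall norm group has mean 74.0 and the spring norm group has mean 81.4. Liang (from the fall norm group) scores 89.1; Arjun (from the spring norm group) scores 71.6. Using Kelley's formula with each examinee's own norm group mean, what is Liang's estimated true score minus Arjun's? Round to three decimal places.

12.047

T̂_Liang = 0.781(89.1) + 0.219(74.0) = 85.79310
T̂_Arjun = 0.781(71.6) + 0.219(81.4) = 73.74620
Difference = 85.79310 − 73.74620 = 12.04690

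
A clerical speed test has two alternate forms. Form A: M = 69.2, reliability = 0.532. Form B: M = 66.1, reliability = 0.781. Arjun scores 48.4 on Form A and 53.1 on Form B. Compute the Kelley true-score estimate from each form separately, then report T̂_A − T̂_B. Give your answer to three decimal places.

T̂_A = 0.532(48.4) + 0.468(69.2) = 58.13440
T̂_B = 0.781(53.1) + 0.219(66.1) = 55.94700
T̂_A − T̂_B = 2.18740

2.187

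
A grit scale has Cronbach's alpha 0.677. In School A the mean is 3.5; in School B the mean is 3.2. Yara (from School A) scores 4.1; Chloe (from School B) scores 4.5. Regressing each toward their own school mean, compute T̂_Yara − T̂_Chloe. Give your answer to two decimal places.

T̂_Yara = 0.677(4.1) + 0.323(3.5) = 3.9062
T̂_Chloe = 0.677(4.5) + 0.323(3.2) = 4.0801
Difference = 3.9062 − 4.0801 = -0.1739

-0.17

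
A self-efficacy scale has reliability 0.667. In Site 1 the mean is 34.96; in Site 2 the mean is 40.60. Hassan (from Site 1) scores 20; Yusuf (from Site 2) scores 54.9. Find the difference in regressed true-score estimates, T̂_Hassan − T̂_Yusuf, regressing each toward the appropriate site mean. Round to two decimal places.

T̂_Hassan = 0.667(20) + 0.333(34.96) = 24.9817
T̂_Yusuf = 0.667(54.9) + 0.333(40.60) = 50.1381
Difference = 24.9817 − 50.1381 = -25.1564

-25.16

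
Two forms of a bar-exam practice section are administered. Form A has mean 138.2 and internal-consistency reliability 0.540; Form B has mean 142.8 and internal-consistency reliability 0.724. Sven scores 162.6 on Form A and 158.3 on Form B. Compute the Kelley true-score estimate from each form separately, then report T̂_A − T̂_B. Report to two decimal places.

T̂_A = 0.540(162.6) + 0.460(138.2) = 151.3760
T̂_B = 0.724(158.3) + 0.276(142.8) = 154.0220
T̂_A − T̂_B = -2.6460

-2.65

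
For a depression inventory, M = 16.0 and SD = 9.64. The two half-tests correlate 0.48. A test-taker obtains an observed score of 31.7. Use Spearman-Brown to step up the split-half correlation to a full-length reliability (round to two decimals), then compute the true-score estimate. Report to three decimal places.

26.205

Spearman-Brown: ρ = 2r/(1 + r) = 2(0.48)/(1 + 0.48) = 0.960/1.48 = 0.6486 → 0.65
Weight the observed score by reliability and the mean by (1 − reliability): T̂ = 0.65·31.7 + 0.35·16.0 = 20.605 + 5.600 = 26.2050.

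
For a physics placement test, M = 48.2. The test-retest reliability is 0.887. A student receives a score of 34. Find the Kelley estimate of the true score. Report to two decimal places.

35.60

T̂ = 0.887(34) + 0.113(48.2) = 30.158 + 5.4466 = 35.605 → 35.60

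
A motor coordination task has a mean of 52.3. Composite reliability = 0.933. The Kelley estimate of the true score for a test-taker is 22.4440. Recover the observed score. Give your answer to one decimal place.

T̂ = ρX + (1 − ρ)μ  ⇒  X = (T̂ − (1 − ρ)μ) / ρ
X = (22.4440 − 0.067 × 52.3) / 0.933 = (22.4440 − 3.5041) / 0.933 = 18.9399 / 0.933 = 20.300

20.3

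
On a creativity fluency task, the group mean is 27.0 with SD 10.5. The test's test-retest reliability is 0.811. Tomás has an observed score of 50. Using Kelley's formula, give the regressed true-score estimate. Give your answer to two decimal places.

45.65

Kelley's formula gives T̂ = 0.811·50 + 0.189·27.0 = 40.550 + 5.1030 = 45.653.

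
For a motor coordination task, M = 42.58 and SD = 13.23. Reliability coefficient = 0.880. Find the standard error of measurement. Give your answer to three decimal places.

SEM = SD · √(1 − ρ) = 13.23 × √0.120 = 13.23 × 0.3464 = 4.5830

4.583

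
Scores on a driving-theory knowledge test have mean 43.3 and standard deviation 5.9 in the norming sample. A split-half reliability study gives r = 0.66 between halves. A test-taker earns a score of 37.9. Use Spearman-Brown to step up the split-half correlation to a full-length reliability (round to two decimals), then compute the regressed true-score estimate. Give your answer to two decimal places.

Spearman-Brown: ρ = 2r/(1 + r) = 2(0.66)/(1 + 0.66) = 1.320/1.66 = 0.7952 → 0.80
T̂ = ρX + (1 − ρ)μ
  = 0.80 × 37.9 + 0.20 × 43.3
  = 30.320 + 8.660
  = 38.980
  ≈ 38.98

38.98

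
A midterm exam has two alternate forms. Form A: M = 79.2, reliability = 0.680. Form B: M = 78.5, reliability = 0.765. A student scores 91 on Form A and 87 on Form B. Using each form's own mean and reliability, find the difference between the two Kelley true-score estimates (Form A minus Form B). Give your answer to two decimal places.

2.22

T̂_A = 0.680(91) + 0.320(79.2) = 87.2240
T̂_B = 0.765(87) + 0.235(78.5) = 85.0025
T̂_A − T̂_B = 2.2215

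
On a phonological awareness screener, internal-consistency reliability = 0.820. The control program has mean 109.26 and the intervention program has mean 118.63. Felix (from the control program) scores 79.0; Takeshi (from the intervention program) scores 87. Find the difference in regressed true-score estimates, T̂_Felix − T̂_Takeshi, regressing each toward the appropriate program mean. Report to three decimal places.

T̂_Felix = 0.820(79.0) + 0.180(109.26) = 84.44680
T̂_Takeshi = 0.820(87) + 0.180(118.63) = 92.69340
Difference = 84.44680 − 92.69340 = -8.24660

-8.247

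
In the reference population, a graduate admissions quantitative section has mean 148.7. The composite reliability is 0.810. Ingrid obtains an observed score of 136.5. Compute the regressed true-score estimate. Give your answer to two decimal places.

T̂ = 0.810(136.5) + 0.190(148.7) = 110.5650 + 28.2530 = 138.818 → 138.82

138.82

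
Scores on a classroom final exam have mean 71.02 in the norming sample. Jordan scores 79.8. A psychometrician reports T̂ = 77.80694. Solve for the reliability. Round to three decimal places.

0.773

T̂ = ρX + (1 − ρ)μ  ⇒  T̂ − μ = ρ(X − μ)
ρ = (T̂ − μ)/(X − μ) = (77.80694 − 71.02) / (79.8 − 71.02) = 6.78694 / 8.78 = 0.77300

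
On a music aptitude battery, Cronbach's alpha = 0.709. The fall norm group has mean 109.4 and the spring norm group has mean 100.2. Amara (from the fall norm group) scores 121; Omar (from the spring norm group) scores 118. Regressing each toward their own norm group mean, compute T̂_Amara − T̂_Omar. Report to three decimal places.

T̂_Amara = 0.709(121) + 0.291(109.4) = 117.62440
T̂_Omar = 0.709(118) + 0.291(100.2) = 112.82020
Difference = 117.62440 − 112.82020 = 4.80420

4.804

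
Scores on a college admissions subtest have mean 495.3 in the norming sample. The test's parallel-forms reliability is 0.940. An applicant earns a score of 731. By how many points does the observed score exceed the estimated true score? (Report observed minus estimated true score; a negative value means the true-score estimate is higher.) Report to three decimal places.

T̂ = 0.940(731) + 0.060(495.3) = 687.140 + 29.7180 = 716.85800 → 716.8580
X − T̂ = 731 − 716.8580 = 14.1420 → 14.142

14.142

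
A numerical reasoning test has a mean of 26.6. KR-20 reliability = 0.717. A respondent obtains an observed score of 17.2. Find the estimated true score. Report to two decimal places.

19.86

T̂ = ρX + (1 − ρ)μ
  = 0.717 × 17.2 + 0.283 × 26.6
  = 12.3324 + 7.5278
  = 19.860
  ≈ 19.86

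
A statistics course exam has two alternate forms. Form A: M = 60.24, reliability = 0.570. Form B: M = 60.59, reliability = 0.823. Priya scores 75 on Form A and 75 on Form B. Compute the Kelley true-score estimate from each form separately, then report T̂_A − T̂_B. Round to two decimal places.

-3.80

T̂_A = 0.570(75) + 0.430(60.24) = 68.6532
T̂_B = 0.823(75) + 0.177(60.59) = 72.4494
T̂_A − T̂_B = -3.7962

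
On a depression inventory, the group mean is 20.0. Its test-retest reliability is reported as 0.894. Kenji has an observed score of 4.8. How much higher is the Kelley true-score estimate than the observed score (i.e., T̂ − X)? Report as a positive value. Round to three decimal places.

1.611

T̂ = ρX + (1 − ρ)μ
  = 0.894 × 4.8 + 0.106 × 20.0
  = 4.2912 + 2.1200
  = 6.41120
  ≈ 6.4112
T̂ − X = 6.4112 − 4.8 = 1.6112 → 1.611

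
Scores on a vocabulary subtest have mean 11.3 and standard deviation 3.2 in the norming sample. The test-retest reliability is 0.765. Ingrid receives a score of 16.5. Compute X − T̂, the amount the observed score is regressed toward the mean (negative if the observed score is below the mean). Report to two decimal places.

Kelley's formula gives T̂ = 0.765·16.5 + 0.235·11.3 = 12.6225 + 2.6555 = 15.2780.
X − T̂ = 16.5 − 15.278 = 1.222 → 1.22

1.22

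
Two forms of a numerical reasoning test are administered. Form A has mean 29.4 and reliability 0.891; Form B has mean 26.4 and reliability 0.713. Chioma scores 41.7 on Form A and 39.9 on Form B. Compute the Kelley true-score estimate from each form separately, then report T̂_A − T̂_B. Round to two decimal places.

4.33

T̂_A = 0.891(41.7) + 0.109(29.4) = 40.3593
T̂_B = 0.713(39.9) + 0.287(26.4) = 36.0255
T̂_A − T̂_B = 4.3338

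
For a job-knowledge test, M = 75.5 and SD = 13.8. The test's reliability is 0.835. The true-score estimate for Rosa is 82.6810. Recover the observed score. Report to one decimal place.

84.1

T̂ = ρX + (1 − ρ)μ  ⇒  X = (T̂ − (1 − ρ)μ) / ρ
X = (82.6810 − 0.165 × 75.5) / 0.835 = (82.6810 − 12.4575) / 0.835 = 70.2235 / 0.835 = 84.100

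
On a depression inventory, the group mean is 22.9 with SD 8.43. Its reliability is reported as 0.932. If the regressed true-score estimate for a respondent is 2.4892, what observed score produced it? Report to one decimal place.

1.0

T̂ = ρX + (1 − ρ)μ  ⇒  X = (T̂ − (1 − ρ)μ) / ρ
X = (2.4892 − 0.068 × 22.9) / 0.932 = (2.4892 − 1.5572) / 0.932 = 0.9320 / 0.932 = 1.000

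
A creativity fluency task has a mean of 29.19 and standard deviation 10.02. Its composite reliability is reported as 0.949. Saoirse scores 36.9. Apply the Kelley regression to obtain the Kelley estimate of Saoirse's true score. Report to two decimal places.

T̂ = 0.949(36.9) + 0.051(29.19) = 35.0181 + 1.48869 = 36.507 → 36.51

36.51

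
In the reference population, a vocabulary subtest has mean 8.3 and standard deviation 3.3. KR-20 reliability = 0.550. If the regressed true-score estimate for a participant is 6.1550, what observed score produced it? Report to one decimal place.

T̂ = ρX + (1 − ρ)μ  ⇒  X = (T̂ − (1 − ρ)μ) / ρ
X = (6.1550 − 0.450 × 8.3) / 0.550 = (6.1550 − 3.7350) / 0.550 = 2.4200 / 0.550 = 4.400

4.4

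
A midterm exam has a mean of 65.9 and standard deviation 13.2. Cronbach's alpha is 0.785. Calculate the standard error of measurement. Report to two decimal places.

SEM = SD · √(1 − ρ) = 13.2 × √0.215 = 13.2 × 0.4637 = 6.121

6.12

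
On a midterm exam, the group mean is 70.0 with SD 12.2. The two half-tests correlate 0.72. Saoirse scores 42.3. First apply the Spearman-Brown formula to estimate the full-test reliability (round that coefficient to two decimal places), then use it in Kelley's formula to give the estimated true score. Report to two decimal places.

Spearman-Brown: ρ = 2r/(1 + r) = 2(0.72)/(1 + 0.72) = 1.440/1.72 = 0.8372 → 0.84
T̂ = ρX + (1 − ρ)μ
  = 0.84 × 42.3 + 0.16 × 70.0
  = 35.532 + 11.200
  = 46.732
  ≈ 46.73

46.73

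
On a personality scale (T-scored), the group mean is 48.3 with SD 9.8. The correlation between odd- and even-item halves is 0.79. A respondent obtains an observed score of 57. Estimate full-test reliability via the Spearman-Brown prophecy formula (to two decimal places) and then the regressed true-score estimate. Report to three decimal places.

55.956

Spearman-Brown: ρ = 2r/(1 + r) = 2(0.79)/(1 + 0.79) = 1.580/1.79 = 0.8827 → 0.88
T̂ = 0.88(57) + 0.12(48.3) = 50.16 + 5.796 = 55.9560 → 55.956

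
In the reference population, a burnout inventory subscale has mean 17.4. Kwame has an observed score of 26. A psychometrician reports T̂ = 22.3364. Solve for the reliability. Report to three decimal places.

0.574

T̂ = ρX + (1 − ρ)μ  ⇒  T̂ − μ = ρ(X − μ)
ρ = (T̂ − μ)/(X − μ) = (22.3364 − 17.4) / (26 − 17.4) = 4.9364 / 8.6 = 0.57400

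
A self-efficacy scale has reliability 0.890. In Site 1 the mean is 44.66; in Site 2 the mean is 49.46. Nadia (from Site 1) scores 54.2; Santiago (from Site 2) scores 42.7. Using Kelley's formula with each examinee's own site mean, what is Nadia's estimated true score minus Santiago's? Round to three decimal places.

T̂_Nadia = 0.890(54.2) + 0.110(44.66) = 53.15060
T̂_Santiago = 0.890(42.7) + 0.110(49.46) = 43.44360
Difference = 53.15060 − 43.44360 = 9.70700

9.707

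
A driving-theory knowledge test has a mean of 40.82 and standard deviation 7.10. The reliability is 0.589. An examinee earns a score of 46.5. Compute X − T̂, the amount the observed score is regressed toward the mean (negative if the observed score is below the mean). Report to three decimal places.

Regress the observed score toward the mean by the unreliability: T̂ = 0.589·46.5 + 0.411·40.82 = 27.3885 + 16.77702 = 44.16552.
X − T̂ = 46.5 − 44.1655 = 2.3345 → 2.334

2.334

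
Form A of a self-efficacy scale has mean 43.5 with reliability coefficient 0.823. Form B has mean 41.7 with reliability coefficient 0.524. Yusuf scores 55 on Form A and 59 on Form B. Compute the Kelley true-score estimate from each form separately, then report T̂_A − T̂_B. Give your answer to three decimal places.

2.199

T̂_A = 0.823(55) + 0.177(43.5) = 52.96450
T̂_B = 0.524(59) + 0.476(41.7) = 50.76520
T̂_A − T̂_B = 2.19930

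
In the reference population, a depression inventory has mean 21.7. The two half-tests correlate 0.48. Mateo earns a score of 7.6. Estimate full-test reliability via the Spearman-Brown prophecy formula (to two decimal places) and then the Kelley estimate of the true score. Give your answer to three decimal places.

Spearman-Brown: ρ = 2r/(1 + r) = 2(0.48)/(1 + 0.48) = 0.960/1.48 = 0.6486 → 0.65
Regress the observed score toward the mean by the unreliability: T̂ = 0.65·7.6 + 0.35·21.7 = 4.940 + 7.595 = 12.5350.

12.535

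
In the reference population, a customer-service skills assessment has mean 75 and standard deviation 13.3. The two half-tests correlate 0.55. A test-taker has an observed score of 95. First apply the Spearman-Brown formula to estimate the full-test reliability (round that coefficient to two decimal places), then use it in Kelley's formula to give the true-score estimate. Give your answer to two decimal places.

Spearman-Brown: ρ = 2r/(1 + r) = 2(0.55)/(1 + 0.55) = 1.100/1.55 = 0.7097 → 0.71
T̂ = ρX + (1 − ρ)μ
  = 0.71 × 95 + 0.29 × 75
  = 67.45 + 21.75
  = 89.200
  ≈ 89.20

89.20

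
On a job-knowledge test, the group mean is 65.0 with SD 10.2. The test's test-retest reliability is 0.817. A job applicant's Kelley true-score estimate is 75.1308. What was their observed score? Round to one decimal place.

77.4

T̂ = ρX + (1 − ρ)μ  ⇒  X = (T̂ − (1 − ρ)μ) / ρ
X = (75.1308 − 0.183 × 65.0) / 0.817 = (75.1308 − 11.8950) / 0.817 = 63.2358 / 0.817 = 77.400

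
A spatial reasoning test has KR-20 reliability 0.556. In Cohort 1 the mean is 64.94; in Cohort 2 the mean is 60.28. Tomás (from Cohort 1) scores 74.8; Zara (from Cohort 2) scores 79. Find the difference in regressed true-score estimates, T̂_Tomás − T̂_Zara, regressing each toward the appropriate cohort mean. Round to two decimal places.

T̂_Tomás = 0.556(74.8) + 0.444(64.94) = 70.4222
T̂_Zara = 0.556(79) + 0.444(60.28) = 70.6883
Difference = 70.4222 − 70.6883 = -0.2662

-0.27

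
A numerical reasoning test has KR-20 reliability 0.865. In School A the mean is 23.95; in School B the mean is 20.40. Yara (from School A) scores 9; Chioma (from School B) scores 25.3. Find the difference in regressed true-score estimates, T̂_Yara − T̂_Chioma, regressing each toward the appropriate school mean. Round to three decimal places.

-13.620

T̂_Yara = 0.865(9) + 0.135(23.95) = 11.01825
T̂_Chioma = 0.865(25.3) + 0.135(20.40) = 24.63850
Difference = 11.01825 − 24.63850 = -13.62025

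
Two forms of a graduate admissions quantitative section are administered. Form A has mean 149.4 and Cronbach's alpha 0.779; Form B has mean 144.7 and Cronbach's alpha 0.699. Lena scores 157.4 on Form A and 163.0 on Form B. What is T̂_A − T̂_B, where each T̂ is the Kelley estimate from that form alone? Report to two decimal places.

-1.86

T̂_A = 0.779(157.4) + 0.221(149.4) = 155.6320
T̂_B = 0.699(163.0) + 0.301(144.7) = 157.4917
T̂_A − T̂_B = -1.8597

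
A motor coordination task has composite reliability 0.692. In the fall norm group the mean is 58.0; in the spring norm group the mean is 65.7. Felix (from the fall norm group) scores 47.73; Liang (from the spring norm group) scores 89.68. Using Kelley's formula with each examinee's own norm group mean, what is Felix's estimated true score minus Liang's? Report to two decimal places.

-31.40

T̂_Felix = 0.692(47.73) + 0.308(58.0) = 50.8932
T̂_Liang = 0.692(89.68) + 0.308(65.7) = 82.2942
Difference = 50.8932 − 82.2942 = -31.4010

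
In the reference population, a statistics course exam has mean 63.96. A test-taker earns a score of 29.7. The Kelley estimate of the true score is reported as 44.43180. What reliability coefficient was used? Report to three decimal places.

T̂ = ρX + (1 − ρ)μ  ⇒  T̂ − μ = ρ(X − μ)
ρ = (T̂ − μ)/(X − μ) = (44.43180 − 63.96) / (29.7 − 63.96) = -19.52820 / -34.26 = 0.57000

0.570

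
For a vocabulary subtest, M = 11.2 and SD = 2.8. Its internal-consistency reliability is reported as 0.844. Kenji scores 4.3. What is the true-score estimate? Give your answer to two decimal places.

5.38

Regress the observed score toward the mean by the unreliability: T̂ = 0.844·4.3 + 0.156·11.2 = 3.6292 + 1.7472 = 5.376.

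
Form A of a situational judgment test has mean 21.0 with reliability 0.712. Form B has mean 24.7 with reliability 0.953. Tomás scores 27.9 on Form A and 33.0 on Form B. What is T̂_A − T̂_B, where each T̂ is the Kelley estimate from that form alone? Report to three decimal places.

T̂_A = 0.712(27.9) + 0.288(21.0) = 25.91280
T̂_B = 0.953(33.0) + 0.047(24.7) = 32.60990
T̂_A − T̂_B = -6.69710

-6.697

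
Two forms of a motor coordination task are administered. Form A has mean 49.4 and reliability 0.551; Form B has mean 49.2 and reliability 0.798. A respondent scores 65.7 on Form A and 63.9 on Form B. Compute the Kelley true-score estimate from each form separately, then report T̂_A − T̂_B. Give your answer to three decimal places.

-2.549

T̂_A = 0.551(65.7) + 0.449(49.4) = 58.38130
T̂_B = 0.798(63.9) + 0.202(49.2) = 60.93060
T̂_A − T̂_B = -2.54930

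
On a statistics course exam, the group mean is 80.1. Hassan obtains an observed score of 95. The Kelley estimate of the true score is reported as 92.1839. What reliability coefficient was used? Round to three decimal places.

0.811

T̂ = ρX + (1 − ρ)μ  ⇒  T̂ − μ = ρ(X − μ)
ρ = (T̂ − μ)/(X − μ) = (92.1839 − 80.1) / (95 − 80.1) = 12.0839 / 14.9 = 0.81100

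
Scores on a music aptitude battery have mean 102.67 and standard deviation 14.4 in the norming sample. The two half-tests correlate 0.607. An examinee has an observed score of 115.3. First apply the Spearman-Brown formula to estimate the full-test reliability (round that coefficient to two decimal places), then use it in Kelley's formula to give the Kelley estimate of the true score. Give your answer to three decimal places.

Spearman-Brown: ρ = 2r/(1 + r) = 2(0.607)/(1 + 0.607) = 1.2140/1.607 = 0.7554 → 0.76
Kelley's formula gives T̂ = 0.76·115.3 + 0.24·102.67 = 87.628 + 24.6408 = 112.2688.

112.269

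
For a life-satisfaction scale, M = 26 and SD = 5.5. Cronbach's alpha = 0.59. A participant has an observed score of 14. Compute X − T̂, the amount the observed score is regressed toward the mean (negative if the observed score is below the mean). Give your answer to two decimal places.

T̂ = ρX + (1 − ρ)μ
  = 0.59 × 14 + 0.41 × 26
  = 8.26 + 10.66
  = 18.9200
  ≈ 18.920
X − T̂ = 14 − 18.920 = -4.920 → -4.92

-4.92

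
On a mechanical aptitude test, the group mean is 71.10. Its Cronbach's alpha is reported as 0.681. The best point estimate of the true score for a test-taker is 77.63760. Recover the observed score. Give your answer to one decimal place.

T̂ = ρX + (1 − ρ)μ  ⇒  X = (T̂ − (1 − ρ)μ) / ρ
X = (77.63760 − 0.319 × 71.10) / 0.681 = (77.63760 − 22.68090) / 0.681 = 54.95670 / 0.681 = 80.700

80.7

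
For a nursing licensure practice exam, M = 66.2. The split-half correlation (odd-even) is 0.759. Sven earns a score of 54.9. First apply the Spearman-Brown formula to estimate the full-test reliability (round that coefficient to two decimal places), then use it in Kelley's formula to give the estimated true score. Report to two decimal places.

56.48

Spearman-Brown: ρ = 2r/(1 + r) = 2(0.759)/(1 + 0.759) = 1.5180/1.759 = 0.8630 → 0.86
T̂ = 0.86(54.9) + 0.14(66.2) = 47.214 + 9.268 = 56.482 → 56.48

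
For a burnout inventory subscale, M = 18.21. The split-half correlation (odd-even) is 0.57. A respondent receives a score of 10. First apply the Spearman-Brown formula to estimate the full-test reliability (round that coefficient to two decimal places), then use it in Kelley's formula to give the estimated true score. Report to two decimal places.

12.22

Spearman-Brown: ρ = 2r/(1 + r) = 2(0.57)/(1 + 0.57) = 1.140/1.57 = 0.7261 → 0.73
Weight the observed score by reliability and the mean by (1 − reliability): T̂ = 0.73·10 + 0.27·18.21 = 7.30 + 4.9167 = 12.217.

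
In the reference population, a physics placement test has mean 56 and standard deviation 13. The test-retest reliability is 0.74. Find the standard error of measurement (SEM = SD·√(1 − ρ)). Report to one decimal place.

SEM = SD · √(1 − ρ) = 13 × √0.26 = 13 × 0.5099 = 6.629

6.6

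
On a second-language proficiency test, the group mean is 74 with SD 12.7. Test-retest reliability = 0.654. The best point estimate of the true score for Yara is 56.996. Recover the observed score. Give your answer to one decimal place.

48.0

T̂ = ρX + (1 − ρ)μ  ⇒  X = (T̂ − (1 − ρ)μ) / ρ
X = (56.996 − 0.346 × 74) / 0.654 = (56.996 − 25.604) / 0.654 = 31.392 / 0.654 = 48.000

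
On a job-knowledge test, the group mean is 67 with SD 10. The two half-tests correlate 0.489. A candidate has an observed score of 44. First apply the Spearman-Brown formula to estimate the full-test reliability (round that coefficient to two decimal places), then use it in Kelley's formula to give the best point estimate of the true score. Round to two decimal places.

51.82

Spearman-Brown: ρ = 2r/(1 + r) = 2(0.489)/(1 + 0.489) = 0.9780/1.489 = 0.6568 → 0.66
T̂ = ρX + (1 − ρ)μ
  = 0.66 × 44 + 0.34 × 67
  = 29.04 + 22.78
  = 51.820
  ≈ 51.82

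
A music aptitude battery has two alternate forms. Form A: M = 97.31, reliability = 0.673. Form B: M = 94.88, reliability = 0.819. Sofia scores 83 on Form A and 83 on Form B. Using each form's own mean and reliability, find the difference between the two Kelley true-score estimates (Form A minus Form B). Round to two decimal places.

T̂_A = 0.673(83) + 0.327(97.31) = 87.6794
T̂_B = 0.819(83) + 0.181(94.88) = 85.1503
T̂_A − T̂_B = 2.5291

2.53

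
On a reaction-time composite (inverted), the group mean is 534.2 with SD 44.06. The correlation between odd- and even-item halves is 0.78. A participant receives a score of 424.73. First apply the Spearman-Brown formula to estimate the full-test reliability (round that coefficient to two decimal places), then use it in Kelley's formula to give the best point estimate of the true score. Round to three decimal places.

437.866

Spearman-Brown: ρ = 2r/(1 + r) = 2(0.78)/(1 + 0.78) = 1.560/1.78 = 0.8764 → 0.88
Regress the observed score toward the mean by the unreliability: T̂ = 0.88·424.73 + 0.12·534.2 = 373.7624 + 64.104 = 437.8664.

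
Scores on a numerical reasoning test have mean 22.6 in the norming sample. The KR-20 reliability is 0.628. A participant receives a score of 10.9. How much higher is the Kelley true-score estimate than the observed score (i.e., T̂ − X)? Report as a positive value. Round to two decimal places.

4.35

T̂ = ρX + (1 − ρ)μ
  = 0.628 × 10.9 + 0.372 × 22.6
  = 6.8452 + 8.4072
  = 15.2524
  ≈ 15.252
T̂ − X = 15.252 − 10.9 = 4.352 → 4.35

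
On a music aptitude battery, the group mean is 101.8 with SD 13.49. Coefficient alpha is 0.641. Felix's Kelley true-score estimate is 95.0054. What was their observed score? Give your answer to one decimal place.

T̂ = ρX + (1 − ρ)μ  ⇒  X = (T̂ − (1 − ρ)μ) / ρ
X = (95.0054 − 0.359 × 101.8) / 0.641 = (95.0054 − 36.5462) / 0.641 = 58.4592 / 0.641 = 91.200

91.2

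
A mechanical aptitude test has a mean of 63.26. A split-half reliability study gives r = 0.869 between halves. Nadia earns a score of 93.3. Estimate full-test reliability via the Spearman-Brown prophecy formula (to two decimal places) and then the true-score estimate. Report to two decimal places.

Spearman-Brown: ρ = 2r/(1 + r) = 2(0.869)/(1 + 0.869) = 1.7380/1.869 = 0.9299 → 0.93
T̂ = 0.93(93.3) + 0.07(63.26) = 86.769 + 4.4282 = 91.197 → 91.20

91.20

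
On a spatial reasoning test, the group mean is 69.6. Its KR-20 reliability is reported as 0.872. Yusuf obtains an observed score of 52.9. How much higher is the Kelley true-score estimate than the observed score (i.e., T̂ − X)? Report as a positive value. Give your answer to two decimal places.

2.14

T̂ = 0.872(52.9) + 0.128(69.6) = 46.1288 + 8.9088 = 55.0376 → 55.038
T̂ − X = 55.038 − 52.9 = 2.138 → 2.14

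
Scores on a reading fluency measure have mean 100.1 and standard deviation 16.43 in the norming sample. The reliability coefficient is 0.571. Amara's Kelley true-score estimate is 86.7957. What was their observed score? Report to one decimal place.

T̂ = ρX + (1 − ρ)μ  ⇒  X = (T̂ − (1 − ρ)μ) / ρ
X = (86.7957 − 0.429 × 100.1) / 0.571 = (86.7957 − 42.9429) / 0.571 = 43.8528 / 0.571 = 76.800

76.8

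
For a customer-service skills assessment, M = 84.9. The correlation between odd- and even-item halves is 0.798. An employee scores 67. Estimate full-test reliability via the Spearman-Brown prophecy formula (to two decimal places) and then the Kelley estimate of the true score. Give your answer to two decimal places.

Spearman-Brown: ρ = 2r/(1 + r) = 2(0.798)/(1 + 0.798) = 1.5960/1.798 = 0.8877 → 0.89
T̂ = ρX + (1 − ρ)μ
  = 0.89 × 67 + 0.11 × 84.9
  = 59.63 + 9.339
  = 68.969
  ≈ 68.97

68.97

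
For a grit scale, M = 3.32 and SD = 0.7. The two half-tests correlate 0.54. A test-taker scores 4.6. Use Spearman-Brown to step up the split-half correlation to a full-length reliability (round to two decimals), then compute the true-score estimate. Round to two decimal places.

4.22

Spearman-Brown: ρ = 2r/(1 + r) = 2(0.54)/(1 + 0.54) = 1.080/1.54 = 0.7013 → 0.70
T̂ = 0.70(4.6) + 0.30(3.32) = 3.220 + 0.9960 = 4.216 → 4.22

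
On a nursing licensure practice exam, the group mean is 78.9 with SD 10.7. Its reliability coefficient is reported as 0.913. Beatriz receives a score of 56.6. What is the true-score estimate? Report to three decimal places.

T̂ = 0.913(56.6) + 0.087(78.9) = 51.6758 + 6.8643 = 58.5401 → 58.540

58.540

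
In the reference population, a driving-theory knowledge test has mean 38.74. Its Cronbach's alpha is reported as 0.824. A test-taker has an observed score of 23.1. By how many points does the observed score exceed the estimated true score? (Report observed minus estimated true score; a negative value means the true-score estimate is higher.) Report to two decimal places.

T̂ = 0.824(23.1) + 0.176(38.74) = 19.0344 + 6.81824 = 25.8526 → 25.853
X − T̂ = 23.1 − 25.853 = -2.753 → -2.75

-2.75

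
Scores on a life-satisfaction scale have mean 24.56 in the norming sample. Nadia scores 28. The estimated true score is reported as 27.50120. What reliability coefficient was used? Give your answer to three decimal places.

0.855

T̂ = ρX + (1 − ρ)μ  ⇒  T̂ − μ = ρ(X − μ)
ρ = (T̂ − μ)/(X − μ) = (27.50120 − 24.56) / (28 − 24.56) = 2.94120 / 3.44 = 0.85500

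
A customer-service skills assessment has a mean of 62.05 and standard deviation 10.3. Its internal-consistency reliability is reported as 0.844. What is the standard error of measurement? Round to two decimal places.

SEM = SD · √(1 − ρ) = 10.3 × √0.156 = 10.3 × 0.3950 = 4.068

4.07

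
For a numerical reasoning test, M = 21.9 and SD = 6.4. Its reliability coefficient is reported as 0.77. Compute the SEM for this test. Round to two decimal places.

SEM = SD · √(1 − ρ) = 6.4 × √0.23 = 6.4 × 0.4796 = 3.069

3.07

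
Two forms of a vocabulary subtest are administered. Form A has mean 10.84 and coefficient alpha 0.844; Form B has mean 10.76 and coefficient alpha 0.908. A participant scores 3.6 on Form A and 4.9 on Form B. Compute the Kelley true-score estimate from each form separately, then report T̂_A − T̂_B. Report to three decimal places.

T̂_A = 0.844(3.6) + 0.156(10.84) = 4.72944
T̂_B = 0.908(4.9) + 0.092(10.76) = 5.43912
T̂_A − T̂_B = -0.70968

-0.710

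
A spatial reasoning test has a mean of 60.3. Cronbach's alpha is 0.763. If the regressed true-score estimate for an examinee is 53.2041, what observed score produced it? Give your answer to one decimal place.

51.0

T̂ = ρX + (1 − ρ)μ  ⇒  X = (T̂ − (1 − ρ)μ) / ρ
X = (53.2041 − 0.237 × 60.3) / 0.763 = (53.2041 − 14.2911) / 0.763 = 38.9130 / 0.763 = 51.000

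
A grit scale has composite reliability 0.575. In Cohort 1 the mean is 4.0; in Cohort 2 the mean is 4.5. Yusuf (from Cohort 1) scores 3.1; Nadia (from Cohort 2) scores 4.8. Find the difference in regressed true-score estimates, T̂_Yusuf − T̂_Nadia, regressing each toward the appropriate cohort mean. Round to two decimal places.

-1.19

T̂_Yusuf = 0.575(3.1) + 0.425(4.0) = 3.4825
T̂_Nadia = 0.575(4.8) + 0.425(4.5) = 4.6725
Difference = 3.4825 − 4.6725 = -1.1900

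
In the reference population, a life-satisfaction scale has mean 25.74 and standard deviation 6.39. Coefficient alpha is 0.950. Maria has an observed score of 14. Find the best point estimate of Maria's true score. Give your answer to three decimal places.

14.587

T̂ = 0.950(14) + 0.050(25.74) = 13.300 + 1.28700 = 14.5870 → 14.587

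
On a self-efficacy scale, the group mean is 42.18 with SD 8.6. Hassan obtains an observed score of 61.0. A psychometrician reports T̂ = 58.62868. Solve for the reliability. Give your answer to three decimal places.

0.874

T̂ = ρX + (1 − ρ)μ  ⇒  T̂ − μ = ρ(X − μ)
ρ = (T̂ − μ)/(X − μ) = (58.62868 − 42.18) / (61.0 − 42.18) = 16.44868 / 18.82 = 0.87400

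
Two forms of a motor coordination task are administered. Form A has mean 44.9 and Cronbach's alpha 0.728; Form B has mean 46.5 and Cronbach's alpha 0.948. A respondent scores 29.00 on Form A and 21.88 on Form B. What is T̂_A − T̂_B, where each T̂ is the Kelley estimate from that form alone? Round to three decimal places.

10.165

T̂_A = 0.728(29.00) + 0.272(44.9) = 33.32480
T̂_B = 0.948(21.88) + 0.052(46.5) = 23.16024
T̂_A − T̂_B = 10.16456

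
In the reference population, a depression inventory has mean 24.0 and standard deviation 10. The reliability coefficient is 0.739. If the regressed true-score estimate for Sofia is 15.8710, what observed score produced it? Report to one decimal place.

T̂ = ρX + (1 − ρ)μ  ⇒  X = (T̂ − (1 − ρ)μ) / ρ
X = (15.8710 − 0.261 × 24.0) / 0.739 = (15.8710 − 6.2640) / 0.739 = 9.6070 / 0.739 = 13.000

13.0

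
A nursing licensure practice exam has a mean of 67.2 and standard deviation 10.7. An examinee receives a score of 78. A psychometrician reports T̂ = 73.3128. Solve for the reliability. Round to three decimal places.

T̂ = ρX + (1 − ρ)μ  ⇒  T̂ − μ = ρ(X − μ)
ρ = (T̂ − μ)/(X − μ) = (73.3128 − 67.2) / (78 − 67.2) = 6.1128 / 10.8 = 0.56600

0.566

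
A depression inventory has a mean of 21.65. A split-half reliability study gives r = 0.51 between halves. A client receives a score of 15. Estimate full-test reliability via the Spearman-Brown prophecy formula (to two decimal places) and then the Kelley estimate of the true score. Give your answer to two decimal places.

17.13

Spearman-Brown: ρ = 2r/(1 + r) = 2(0.51)/(1 + 0.51) = 1.020/1.51 = 0.6755 → 0.68
T̂ = 0.68(15) + 0.32(21.65) = 10.20 + 6.9280 = 17.128 → 17.13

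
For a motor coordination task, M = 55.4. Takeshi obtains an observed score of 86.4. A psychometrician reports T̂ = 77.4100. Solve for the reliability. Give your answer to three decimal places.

0.710

T̂ = ρX + (1 − ρ)μ  ⇒  T̂ − μ = ρ(X − μ)
ρ = (T̂ − μ)/(X − μ) = (77.4100 − 55.4) / (86.4 − 55.4) = 22.0100 / 31.0 = 0.71000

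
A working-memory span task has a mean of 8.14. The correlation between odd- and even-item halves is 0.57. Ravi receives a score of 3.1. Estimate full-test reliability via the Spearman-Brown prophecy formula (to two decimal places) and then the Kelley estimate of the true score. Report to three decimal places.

Spearman-Brown: ρ = 2r/(1 + r) = 2(0.57)/(1 + 0.57) = 1.140/1.57 = 0.7261 → 0.73
T̂ = ρX + (1 − ρ)μ
  = 0.73 × 3.1 + 0.27 × 8.14
  = 2.263 + 2.1978
  = 4.4608
  ≈ 4.461

4.461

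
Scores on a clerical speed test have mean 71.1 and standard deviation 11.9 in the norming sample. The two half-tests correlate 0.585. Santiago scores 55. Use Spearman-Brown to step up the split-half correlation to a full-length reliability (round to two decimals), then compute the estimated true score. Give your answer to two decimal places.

Spearman-Brown: ρ = 2r/(1 + r) = 2(0.585)/(1 + 0.585) = 1.1700/1.585 = 0.7382 → 0.74
T̂ = 0.74(55) + 0.26(71.1) = 40.70 + 18.486 = 59.186 → 59.19

59.19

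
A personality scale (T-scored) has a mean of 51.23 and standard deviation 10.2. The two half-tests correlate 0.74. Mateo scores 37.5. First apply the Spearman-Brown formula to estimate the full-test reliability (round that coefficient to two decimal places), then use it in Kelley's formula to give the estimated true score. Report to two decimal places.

39.56

Spearman-Brown: ρ = 2r/(1 + r) = 2(0.74)/(1 + 0.74) = 1.480/1.74 = 0.8506 → 0.85
T̂ = ρX + (1 − ρ)μ
  = 0.85 × 37.5 + 0.15 × 51.23
  = 31.875 + 7.6845
  = 39.559
  ≈ 39.56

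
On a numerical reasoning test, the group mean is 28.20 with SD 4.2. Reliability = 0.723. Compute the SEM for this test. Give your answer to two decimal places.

2.21

SEM = SD · √(1 − ρ) = 4.2 × √0.277 = 4.2 × 0.5263 = 2.210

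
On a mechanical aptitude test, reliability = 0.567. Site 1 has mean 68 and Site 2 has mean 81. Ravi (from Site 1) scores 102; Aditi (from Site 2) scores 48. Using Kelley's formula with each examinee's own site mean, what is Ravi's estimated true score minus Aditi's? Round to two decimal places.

T̂_Ravi = 0.567(102) + 0.433(68) = 87.2780
T̂_Aditi = 0.567(48) + 0.433(81) = 62.2890
Difference = 87.2780 − 62.2890 = 24.9890

24.99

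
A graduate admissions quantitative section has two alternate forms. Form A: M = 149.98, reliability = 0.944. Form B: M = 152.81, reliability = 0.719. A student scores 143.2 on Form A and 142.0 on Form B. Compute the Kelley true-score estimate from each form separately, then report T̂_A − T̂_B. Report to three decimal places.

T̂_A = 0.944(143.2) + 0.056(149.98) = 143.57968
T̂_B = 0.719(142.0) + 0.281(152.81) = 145.03761
T̂_A − T̂_B = -1.45793

-1.458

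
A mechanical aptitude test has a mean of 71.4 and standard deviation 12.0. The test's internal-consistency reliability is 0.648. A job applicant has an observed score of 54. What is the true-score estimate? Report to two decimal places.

60.12

Kelley's formula gives T̂ = 0.648·54 + 0.352·71.4 = 34.992 + 25.1328 = 60.125.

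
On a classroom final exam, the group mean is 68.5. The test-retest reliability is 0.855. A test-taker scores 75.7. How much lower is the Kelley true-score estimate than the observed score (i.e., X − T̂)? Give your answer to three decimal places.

Regress the observed score toward the mean by the unreliability: T̂ = 0.855·75.7 + 0.145·68.5 = 64.7235 + 9.9325 = 74.65600.
X − T̂ = 75.7 − 74.6560 = 1.0440 → 1.044

1.044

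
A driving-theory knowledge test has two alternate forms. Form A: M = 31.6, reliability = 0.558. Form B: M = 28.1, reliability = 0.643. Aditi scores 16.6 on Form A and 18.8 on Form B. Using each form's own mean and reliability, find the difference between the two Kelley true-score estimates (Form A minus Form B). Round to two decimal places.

1.11

T̂_A = 0.558(16.6) + 0.442(31.6) = 23.2300
T̂_B = 0.643(18.8) + 0.357(28.1) = 22.1201
T̂_A − T̂_B = 1.1099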